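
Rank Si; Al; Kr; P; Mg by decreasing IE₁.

Kr, P, Si, Mg, Al

Mg is in period 3, group 2; Al is in period 3, group 13; Si is in period 3, group 14; P is in period 3, group 15; Kr is in period 4, group 18.
First ionization energy rises across a period (greater Z_eff holds electrons more tightly) and falls down a group (valence electrons are farther from the nucleus).
These span different periods and groups, so the two trends combine.
Mg > Al: this pair runs against the simple trend — see the exception note.
Si > Mg: both are in period 3; the period trend gives Si the larger value.
P > Si: P lies to the right of Si in period 3, so the across-period effect alone puts P higher.
Kr > P: period and group pull opposite ways; the across-period shift dominates (1351 vs 1012 kJ/mol).
Note the exception: Mg has a higher first ionization energy than Al, contrary to the simple trend — Al's single 3p electron is easier to remove than one from Mg's filled 3s².
Approximate values (kJ/mol): Mg 738, Al 578, Si 786, P 1012, Kr 1351.
So from highest to lowest: Kr > P > Si > Mg > Al.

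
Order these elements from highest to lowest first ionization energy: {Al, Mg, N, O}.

N > O > Mg > Al

N is in period 2, group 15; O is in period 2, group 16; Mg is in period 3, group 2; Al is in period 3, group 13.
Across a period the outer electron is held more tightly (higher IE₁); down a group it sits in a higher shell, more shielded, and comes off more easily.
Neither a single period nor a single group — weigh both effects.
Mg > Al: this pair runs against the simple trend — see the exception note.
O > Mg: both effects reinforce here, so O is clearly the higher of the two.
N > O: this pair runs against the simple trend — see the exception note.
Note the exception: Mg has a higher first ionization energy than Al, contrary to the simple trend — Al's single 3p electron is easier to remove than one from Mg's filled 3s².
Note the exception: N has a higher first ionization energy than O, contrary to the simple trend — pairing an electron in O's 2p⁴ costs repulsion energy, so O ionizes more easily than half-filled N (2p³).
For reference (kJ/mol): N 1402, O 1314, Mg 738, Al 578.
So from highest to lowest: N > O > Mg > Al.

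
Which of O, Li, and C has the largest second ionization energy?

The second ionization energy removes an electron from the +1 ion. For each element: O⁺ still has 5 valence electrons; Li⁺ is the bare [He] core; C⁺ still has 3 valence electrons.
Core electrons are held far more tightly than valence electrons, so Li tops the IE_2 order.
Valence configurations: O⁺ [He]2s²2p³, C⁺ [He]2s²2p¹.
Approximate IE_2 values (kJ/mol): O 3388, Li 7298, C 2353.
Hence IE_2: C < O < Li.

Li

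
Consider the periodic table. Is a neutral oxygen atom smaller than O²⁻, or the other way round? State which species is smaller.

O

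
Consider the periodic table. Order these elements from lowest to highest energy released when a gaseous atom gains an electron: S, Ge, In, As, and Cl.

S is in period 3, group 16; Cl is in period 3, group 17; Ge is in period 4, group 14; As is in period 4, group 15; In is in period 5, group 13.
Adding an electron releases more energy for atoms nearer the top right (short of the noble gases).
These span different periods and groups, so the two trends combine.
As > In: relative to In, both the across-period and down-group shifts push As's electron affinity up.
Ge > As: this pair runs against the simple trend — see the exception note.
S > Ge: both effects reinforce here, so S is clearly the higher of the two.
Cl > S: Cl lies to the right of S in period 3, so the across-period effect alone puts Cl higher.
Note the exception: Ge has a higher electron affinity than As, contrary to the simple trend — adding an electron to As's half-filled 4p³ is unfavourable, so Ge (4p²) has the more exothermic EA.
Tabulated electron affinity (kJ/mol): S 200, Cl 349, Ge 119, As 78, In 29.
So from lowest to highest: In < As < Ge < S < Cl.

In < As < Ge < S < Cl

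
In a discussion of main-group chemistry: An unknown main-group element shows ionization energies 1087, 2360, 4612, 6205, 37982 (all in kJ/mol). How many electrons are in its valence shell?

Look for the largest jump between consecutive ionization energies: IE5/IE4 ≈ 6.1, far larger than any earlier ratio.
That jump marks the point where a core electron is being removed. So the atom has 4 valence electrons.

4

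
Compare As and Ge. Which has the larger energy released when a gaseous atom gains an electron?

Ge is in period 4, group 14; As is in period 4, group 15.
EA tends to increase across a period and decrease down a group, though the pattern is less regular than for IE or radius.
All lie in period 4; the across-period trend (electron affinity increases left to right) applies, with the exception below.
Note the exception: Ge has a higher electron affinity than As, contrary to the simple trend — adding an electron to As's half-filled 4p³ is unfavourable, so Ge (4p²) has the more exothermic EA.
For reference (kJ/mol): Ge 119, As 78.
So Ge has the larger energy released when a gaseous atom gains an electron (Ge > As).

Ge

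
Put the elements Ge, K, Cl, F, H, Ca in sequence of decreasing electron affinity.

Cl, F, Ge, H, K, Ca

Electron affinity generally becomes more exothermic across a period toward the halogens and less exothermic down a group.
Here both period and group differ, so the two effects have to be weighed against each other.
K > Ca: this pair runs against the simple trend — see the exception note.
H > K: H sits above K in group 1, so the down-group effect alone puts H higher.
Ge > H: period and group pull opposite ways; the across-period shift dominates (119 vs 73 kJ/mol).
F > Ge: both effects reinforce here, so F is clearly the higher of the two.
Cl > F: this pair runs against the simple trend — see the exception note.
Note the exception: K has a higher electron affinity than Ca, contrary to the simple trend — adding an electron to Ca (ns²) has to open a new, higher-energy np subshell, which is unfavourable.
Note the exception: Cl has a higher electron affinity than F, contrary to the simple trend — F's small 2p subshell makes the incoming electron feel strong e⁻–e⁻ repulsion, so Cl actually releases more energy on gaining an electron.
For reference (kJ/mol): H 73, F 328, Cl 349, K 48, Ca 2, Ge 119.
So from highest to lowest: Cl > F > Ge > H > K > Ca.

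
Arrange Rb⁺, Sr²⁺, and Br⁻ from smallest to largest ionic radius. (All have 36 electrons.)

All of these have 36 electrons, so size is governed by nuclear charge alone: the more protons, the stronger the pull on the same electron cloud, and the smaller the ion.
Nuclear charges: Sr²⁺ (Z=38), Rb⁺ (Z=37), Br⁻ (Z=35).
Smallest to largest: Sr²⁺ < Rb⁺ < Br⁻.

Sr²⁺ < Rb⁺ < Br⁻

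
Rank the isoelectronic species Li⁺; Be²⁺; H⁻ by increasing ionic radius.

All of these have 2 electrons, so size is governed by nuclear charge alone: the more protons, the stronger the pull on the same electron cloud, and the smaller the ion.
Nuclear charges: Be²⁺ (Z=4), Li⁺ (Z=3), H⁻ (Z=1).
Smallest to largest: Be²⁺ < Li⁺ < H⁻.

Be²⁺ < Li⁺ < H⁻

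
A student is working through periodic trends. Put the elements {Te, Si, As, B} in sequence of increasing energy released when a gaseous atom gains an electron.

B, As, Si, Te

B is in period 2, group 13; Si is in period 3, group 14; As is in period 4, group 15; Te is in period 5, group 16.
Atoms with high Z_eff and room in the valence shell (especially the halogens) have the most exothermic electron affinities.
A diagonal step moves right (one effect) and down (the opposite effect) at once.
As > B: period and group pull opposite ways; the across-period shift dominates (78 vs 27 kJ/mol).
Si > As: the two effects oppose for this pair; the down-group effect wins (134 vs 78 kJ/mol).
Te > Si: period and group pull opposite ways; the across-period shift dominates (190 vs 134 kJ/mol).
For reference (kJ/mol): B 27, Si 134, As 78, Te 190.
So from lowest to highest: B < As < Si < Te.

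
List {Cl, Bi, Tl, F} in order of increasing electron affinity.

Tl < Bi < F < Cl

F is in period 2, group 17; Cl is in period 3, group 17; Tl is in period 6, group 13; Bi is in period 6, group 15.
Adding an electron releases more energy for atoms nearer the top right (short of the noble gases).
Neither a single period nor a single group — weigh both effects.
Bi > Tl: both are in period 6; the period trend gives Bi the larger value.
F > Bi: both effects reinforce here, so F is clearly the higher of the two.
Cl > F: this pair runs against the simple trend — see the exception note.
Note the exception: Cl has a higher electron affinity than F, contrary to the simple trend — F's small 2p subshell makes the incoming electron feel strong e⁻–e⁻ repulsion, so Cl actually releases more energy on gaining an electron.
For reference (kJ/mol): F 328, Cl 349, Tl 19, Bi 91.
So from lowest to highest: Tl < Bi < F < Cl.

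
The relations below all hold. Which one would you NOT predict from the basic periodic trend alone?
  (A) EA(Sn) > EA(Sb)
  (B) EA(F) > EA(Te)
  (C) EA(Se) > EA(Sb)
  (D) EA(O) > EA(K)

(A)

The general trend: electron affinity increases across a period and decreases down a group.
(A) Sn (period 5, group 14) vs Sb (period 5, group 15): the stated order contradicts the simple trend.
(B) F (period 2, group 17) vs Te (period 5, group 16): the stated order agrees with the simple trend.
(C) Se (period 4, group 16) vs Sb (period 5, group 15): the stated order agrees with the simple trend.
(D) O (period 2, group 16) vs K (period 4, group 1): the stated order agrees with the simple trend.
The exception is (A): adding an electron to Sb's half-filled 5p³ is unfavourable, so Sn has the more exothermic EA.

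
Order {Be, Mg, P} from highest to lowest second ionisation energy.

After 1 electron has been removed, what remains? Be⁺ still has 1 valence electron; Mg⁺ still has 1 valence electron; P⁺ still has 4 valence electrons.
All are still removing valence electrons, so compare the +1 ions as you would atoms: IE_2 generally rises across a period (higher Z_eff) and falls down a group (larger shell), subject to the usual subshell exceptions.
Valence configurations: Be⁺ [He]2s¹, Mg⁺ [Ne]3s¹, P⁺ [Ne]3s²3p².
The numbers (kJ/mol): Be 1757, Mg 1451, P 1907.
Hence IE_2: Mg < Be < P.

P > Be > Mg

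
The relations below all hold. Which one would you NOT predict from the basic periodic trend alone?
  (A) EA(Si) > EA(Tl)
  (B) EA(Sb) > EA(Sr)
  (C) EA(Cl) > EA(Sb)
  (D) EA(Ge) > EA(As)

(D)

The general trend: electron affinity increases across a period and decreases down a group.
(A) Si (period 3, group 14) vs Tl (period 6, group 13): the stated order agrees with the simple trend.
(B) Sb (period 5, group 15) vs Sr (period 5, group 2): the stated order agrees with the simple trend.
(C) Cl (period 3, group 17) vs Sb (period 5, group 15): the stated order agrees with the simple trend.
(D) Ge (period 4, group 14) vs As (period 4, group 15): the stated order contradicts the simple trend.
The exception is (D): adding an electron to As's half-filled 4p³ is unfavourable, so Ge (4p²) has the more exothermic EA.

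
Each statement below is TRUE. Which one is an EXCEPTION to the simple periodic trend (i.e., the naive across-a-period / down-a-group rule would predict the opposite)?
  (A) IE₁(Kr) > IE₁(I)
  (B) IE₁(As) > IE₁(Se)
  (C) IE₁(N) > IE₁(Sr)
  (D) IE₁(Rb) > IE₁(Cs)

(B)

The general trend: first ionisation energy increases across a period and decreases down a group.
(A) Kr (period 4, group 18) vs I (period 5, group 17): the stated order agrees with the simple trend.
(B) As (period 4, group 15) vs Se (period 4, group 16): the stated order contradicts the simple trend.
(C) N (period 2, group 15) vs Sr (period 5, group 2): the stated order agrees with the simple trend.
(D) Rb (period 5, group 1) vs Cs (period 6, group 1): the stated order agrees with the simple trend.
The exception is (B): Se (4p⁴) ionizes more easily than half-filled As (4p³).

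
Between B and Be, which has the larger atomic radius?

Be

Be is in period 2, group 2; B is in period 2, group 13.
Moving right in a period, electrons are added to the same shell under a stronger nuclear pull, so atoms get smaller; moving down, a new shell is opened and atoms get larger.
All lie in period 2, so atomic radius increases right to left.
So Be has the larger atomic radius (Be > B).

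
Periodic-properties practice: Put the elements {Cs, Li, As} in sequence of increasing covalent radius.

Li is in period 2, group 1; As is in period 4, group 15; Cs is in period 6, group 1.
Moving right in a period, electrons are added to the same shell under a stronger nuclear pull, so atoms get smaller; moving down, a new shell is opened and atoms get larger.
Neither a single period nor a single group — weigh both effects.
Li > As: period and group pull opposite ways; the across-period shift dominates (133 vs 121 pm).
Cs > Li: Cs sits below Li in group 1, so the down-group effect alone puts Cs larger.
Approximate values (pm): Li 133, As 121, Cs 232.
So from smallest to largest: As < Li < Cs.

As, Li, Cs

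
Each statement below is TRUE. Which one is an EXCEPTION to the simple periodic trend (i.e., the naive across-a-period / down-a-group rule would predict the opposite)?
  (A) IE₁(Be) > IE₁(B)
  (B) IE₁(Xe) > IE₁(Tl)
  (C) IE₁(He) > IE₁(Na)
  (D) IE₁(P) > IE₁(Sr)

The general trend: first ionization energy increases across a period and decreases down a group.
(A) Be (period 2, group 2) vs B (period 2, group 13): the stated order contradicts the simple trend.
(B) Xe (period 5, group 18) vs Tl (period 6, group 13): the stated order agrees with the simple trend.
(C) He (period 1, group 18) vs Na (period 3, group 1): the stated order agrees with the simple trend.
(D) P (period 3, group 15) vs Sr (period 5, group 2): the stated order agrees with the simple trend.
The exception is (A): removing B's lone 2p electron is easier than breaking Be's filled 2s².

(A)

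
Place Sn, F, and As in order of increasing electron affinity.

As, Sn, F

F is in period 2, group 17; As is in period 4, group 15; Sn is in period 5, group 14.
Adding an electron releases more energy for atoms nearer the top right (short of the noble gases).
These span different periods and groups, so the two trends combine.
Sn > As: this pair runs against the simple trend — see the exception note.
F > Sn: relative to Sn, both the across-period and down-group shifts push F's electron affinity up.
Note the exception: Sn has a higher electron affinity than As, contrary to the simple trend — adding an electron to As's half-filled np³ subshell costs electron-pairing energy.
Tabulated electron affinity (kJ/mol): F 328, As 78, Sn 107.
So from lowest to highest: As < Sn < F.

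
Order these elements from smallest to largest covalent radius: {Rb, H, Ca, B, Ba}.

H < B < Ca < Ba < Rb

H is in period 1, group 1; B is in period 2, group 13; Ca is in period 4, group 2; Rb is in period 5, group 1; Ba is in period 6, group 2.
Atomic radius shrinks across a period as nuclear charge pulls the same shell inward, and grows down a group as new shells are added.
Neither a single period nor a single group — weigh both effects.
B > H: the two effects oppose for this pair; the down-group effect wins (85 vs 32 pm).
Ca > B: both effects reinforce here, so Ca is clearly the larger of the two.
Ba > Ca: they share group 2; the group trend gives Ba the larger value.
Rb > Ba: period and group pull opposite ways; the across-period shift dominates (210 vs 196 pm).
Tabulated atomic radius (pm): H 32, B 85, Ca 171, Rb 210, Ba 196.
So from smallest to largest: H < B < Ca < Ba < Rb.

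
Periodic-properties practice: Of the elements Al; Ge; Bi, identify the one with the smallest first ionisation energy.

First ionization energy rises across a period (greater Z_eff holds electrons more tightly) and falls down a group (valence electrons are farther from the nucleus).
Neither a single period nor a single group — weigh both effects.
Bi > Al: period and group pull opposite ways; the across-period shift dominates (703 vs 578 kJ/mol).
Ge > Bi: the two effects oppose for this pair; the down-group effect wins (762 vs 703 kJ/mol).
For reference (kJ/mol): Al 578, Ge 762, Bi 703.
The smallest first ionisation energy among these belongs to Al.

Al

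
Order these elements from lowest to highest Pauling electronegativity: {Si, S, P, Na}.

Na is in period 3, group 1; Si is in period 3, group 14; P is in period 3, group 15; S is in period 3, group 16.
Atoms toward the upper right of the periodic table pull bonding electrons most strongly.
All lie in period 3, so electronegativity increases left to right.
So from lowest to highest: Na < Si < P < S.

Na < Si < P < S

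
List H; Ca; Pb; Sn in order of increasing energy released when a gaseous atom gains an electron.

Electron affinity generally becomes more exothermic across a period toward the halogens and less exothermic down a group.
Here both period and group differ, so the two effects have to be weighed against each other.
Pb > Ca: the two effects oppose for this pair; the across-period effect wins (35 vs 2 kJ/mol).
H > Pb: period and group pull opposite ways; the down-group shift dominates (73 vs 35 kJ/mol).
Sn > H: period and group pull opposite ways; the across-period shift dominates (107 vs 73 kJ/mol).
For reference (kJ/mol): H 73, Ca 2, Sn 107, Pb 35.
So from lowest to highest: Ca < Pb < H < Sn.

Ca, Pb, H, Sn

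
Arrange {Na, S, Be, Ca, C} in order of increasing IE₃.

Consider each +2 ion: Na²⁺ is already 1 electron into the core; S²⁺ still has 4 valence electrons; Be²⁺ is the bare [He] core; Ca²⁺ is the bare [Ar] core; C²⁺ still has 2 valence electrons.
Core electrons are held far more tightly than valence electrons, so Ca, Na and Be top the IE_3 order.
Valence configurations: S²⁺ [Ne]3s²3p², C²⁺ [He]2s².
Approximate IE_3 values (kJ/mol): Na 6910, S 3357, Be 14849, Ca 4912, C 4620.
So the third ionization energies run S < C < Ca < Na < Be.

S < C < Ca < Na < Be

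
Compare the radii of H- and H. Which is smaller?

H

Forming H- adds 1 electron to H. More electron–electron repulsion in the same shell, with unchanged nuclear charge, lets the cloud expand.
An anion is larger than its parent atom: H- > H.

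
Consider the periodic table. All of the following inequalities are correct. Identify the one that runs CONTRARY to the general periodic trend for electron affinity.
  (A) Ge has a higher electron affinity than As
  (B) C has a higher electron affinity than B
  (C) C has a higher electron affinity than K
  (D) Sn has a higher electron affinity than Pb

The general trend: electron affinity increases across a period and decreases down a group.
(A) Ge (period 4, group 14) vs As (period 4, group 15): the stated order contradicts the simple trend.
(B) C (period 2, group 14) vs B (period 2, group 13): the stated order agrees with the simple trend.
(C) C (period 2, group 14) vs K (period 4, group 1): the stated order agrees with the simple trend.
(D) Sn (period 5, group 14) vs Pb (period 6, group 14): the stated order agrees with the simple trend.
The exception is (A): adding an electron to As's half-filled 4p³ is unfavourable, so Ge (4p²) has the more exothermic EA.

(A)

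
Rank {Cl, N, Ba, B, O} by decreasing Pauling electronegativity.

EN rises left→right (higher Z_eff, smaller atoms) and falls top→bottom (larger, more shielded atoms).
Neither a single period nor a single group — weigh both effects.
B > Ba: both effects reinforce here, so B is clearly the higher of the two.
N > B: N lies to the right of B in period 2, so the across-period effect alone puts N higher.
Cl > N: the two effects oppose for this pair; the across-period effect wins (3.16 vs 3.04).
O > Cl: period and group pull opposite ways; the down-group shift dominates (3.44 vs 3.16).
Approximate values (Pauling): B 2.04, N 3.04, O 3.44, Cl 3.16, Ba 0.89.
So from highest to lowest: O > Cl > N > B > Ba.

O > Cl > N > B > Ba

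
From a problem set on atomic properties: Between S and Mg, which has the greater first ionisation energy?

S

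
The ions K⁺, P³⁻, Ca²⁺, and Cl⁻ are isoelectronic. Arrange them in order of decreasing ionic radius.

All of these have 18 electrons, so size is governed by nuclear charge alone: the more protons, the stronger the pull on the same electron cloud, and the smaller the ion.
Nuclear charges: Ca²⁺ (Z=20), K⁺ (Z=19), Cl⁻ (Z=17), P³⁻ (Z=15).
Largest to smallest: P³⁻ > Cl⁻ > K⁺ > Ca²⁺.

P³⁻ > Cl⁻ > K⁺ > Ca²⁺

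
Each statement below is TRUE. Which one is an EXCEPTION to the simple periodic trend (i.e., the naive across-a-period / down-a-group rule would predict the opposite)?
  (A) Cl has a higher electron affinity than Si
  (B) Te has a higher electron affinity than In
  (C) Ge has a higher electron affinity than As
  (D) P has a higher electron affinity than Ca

(C)

The general trend: electron affinity increases across a period and decreases down a group.
(A) Cl (period 3, group 17) vs Si (period 3, group 14): the stated order agrees with the simple trend.
(B) Te (period 5, group 16) vs In (period 5, group 13): the stated order agrees with the simple trend.
(C) Ge (period 4, group 14) vs As (period 4, group 15): the stated order contradicts the simple trend.
(D) P (period 3, group 15) vs Ca (period 4, group 2): the stated order agrees with the simple trend.
The exception is (C): adding an electron to As's half-filled 4p³ is unfavourable, so Ge (4p²) has the more exothermic EA.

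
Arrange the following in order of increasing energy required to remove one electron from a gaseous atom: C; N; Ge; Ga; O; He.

IE₁ increases left→right with effective nuclear charge and decreases top→bottom as the valence shell moves farther out.
Neither a single period nor a single group — weigh both effects.
Ge > Ga: both are in period 4; the period trend gives Ge the larger value.
C > Ge: C sits above Ge in group 14, so the down-group effect alone puts C higher.
O > C: both are in period 2; the period trend gives O the larger value.
N > O: this pair runs against the simple trend — see the exception note.
He > N: both effects reinforce here, so He is clearly the higher of the two.
Note the exception: N has a higher first ionization energy than O, contrary to the simple trend — pairing an electron in O's 2p⁴ costs repulsion energy, so O ionizes more easily than half-filled N (2p³).
For reference (kJ/mol): He 2372, C 1086, N 1402, O 1314, Ga 579, Ge 762.
So from lowest to highest: Ga < Ge < C < O < N < He.

Ga, Ge, C, O, N, He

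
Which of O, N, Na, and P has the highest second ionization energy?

Na

Consider each +1 ion: O⁺ still has 5 valence electrons; N⁺ still has 4 valence electrons; Na⁺ is the bare [Ne] core; P⁺ still has 4 valence electrons.
Pulling an electron out of a noble-gas core costs far more than removing a remaining valence electron, so Na sits at the high end of IE_2.
Valence configurations: O⁺ [He]2s²2p³, N⁺ [He]2s²2p², P⁺ [Ne]3s²3p².
Approximate IE_2 values (kJ/mol): O 3388, N 2856, Na 4562, P 1907.
Overall IE_2 order: P < N < O < Na.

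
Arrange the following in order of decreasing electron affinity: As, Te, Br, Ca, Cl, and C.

Cl > Br > Te > C > As > Ca

C is in period 2, group 14; Cl is in period 3, group 17; Ca is in period 4, group 2; As is in period 4, group 15; Br is in period 4, group 17; Te is in period 5, group 16.
EA tends to increase across a period and decrease down a group, though the pattern is less regular than for IE or radius.
Here both period and group differ, so the two effects have to be weighed against each other.
As > Ca: both are in period 4; the period trend gives As the larger value.
C > As: period and group pull opposite ways; the down-group shift dominates (122 vs 78 kJ/mol).
Te > C: the two effects oppose for this pair; the across-period effect wins (190 vs 122 kJ/mol).
Br > Te: relative to Te, both the across-period and down-group shifts push Br's electron affinity up.
Cl > Br: they share group 17; the group trend gives Cl the larger value.
For reference (kJ/mol): C 122, Cl 349, Ca 2, As 78, Br 325, Te 190.
So from highest to lowest: Cl > Br > Te > C > As > Ca.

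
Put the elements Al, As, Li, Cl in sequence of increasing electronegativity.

Li, Al, As, Cl

Li is in period 2, group 1; Al is in period 3, group 13; Cl is in period 3, group 17; As is in period 4, group 15.
Atoms toward the upper right of the periodic table pull bonding electrons most strongly.
These span different periods and groups, so the two trends combine.
Al > Li: the two effects oppose for this pair; the across-period effect wins (1.61 vs 0.98).
As > Al: the two effects oppose for this pair; the across-period effect wins (2.18 vs 1.61).
Cl > As: relative to As, both the across-period and down-group shifts push Cl's electronegativity up.
Tabulated electronegativity (Pauling): Li 0.98, Al 1.61, Cl 3.16, As 2.18.
So from lowest to highest: Li < Al < As < Cl.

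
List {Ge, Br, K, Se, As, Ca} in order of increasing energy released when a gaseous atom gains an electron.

Ca < K < As < Ge < Se < Br

K is in period 4, group 1; Ca is in period 4, group 2; Ge is in period 4, group 14; As is in period 4, group 15; Se is in period 4, group 16; Br is in period 4, group 17.
EA tends to increase across a period and decrease down a group, though the pattern is less regular than for IE or radius.
All lie in period 4; the across-period trend (electron affinity increases left to right) applies, with the exception below.
Note the exception: K has a higher electron affinity than Ca, contrary to the simple trend — adding an electron to Ca (ns²) has to open a new, higher-energy np subshell, which is unfavourable.
Note the exception: Ge has a higher electron affinity than As, contrary to the simple trend — adding an electron to As's half-filled 4p³ is unfavourable, so Ge (4p²) has the more exothermic EA.
For reference (kJ/mol): K 48, Ca 2, Ge 119, As 78, Se 195, Br 325.
So from lowest to highest: Ca < K < As < Ge < Se < Br.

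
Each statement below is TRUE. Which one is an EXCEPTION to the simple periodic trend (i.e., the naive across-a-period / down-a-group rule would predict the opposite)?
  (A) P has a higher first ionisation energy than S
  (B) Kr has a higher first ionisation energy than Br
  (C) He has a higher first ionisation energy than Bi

(A)

The general trend: first ionisation energy increases across a period and decreases down a group.
(A) P (period 3, group 15) vs S (period 3, group 16): the stated order contradicts the simple trend.
(B) Kr (period 4, group 18) vs Br (period 4, group 17): the stated order agrees with the simple trend.
(C) He (period 1, group 18) vs Bi (period 6, group 15): the stated order agrees with the simple trend.
The exception is (A): S (3p⁴) ionizes more easily than half-filled P (3p³) because the paired 3p electron in S is pushed out by e⁻–e⁻ repulsion.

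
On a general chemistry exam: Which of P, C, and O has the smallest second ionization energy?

P

After 1 electron has been removed, what remains? P⁺ still has 4 valence electrons; C⁺ still has 3 valence electrons; O⁺ still has 5 valence electrons.
All are still removing valence electrons, so compare the +1 ions as you would atoms: IE_2 generally rises across a period (higher Z_eff) and falls down a group (larger shell), subject to the usual subshell exceptions.
Valence configurations: P⁺ [Ne]3s²3p², C⁺ [He]2s²2p¹, O⁺ [He]2s²2p³.
Tabulated IE_2 (kJ/mol): P 1907, C 2353, O 3388.
So the second ionization energies run P < C < O.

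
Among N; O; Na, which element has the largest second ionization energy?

Consider each +1 ion: N⁺ still has 4 valence electrons; O⁺ still has 5 valence electrons; Na⁺ is the bare [Ne] core.
Pulling an electron out of a noble-gas core costs far more than removing a remaining valence electron, so Na sits at the high end of IE_2.
Valence configurations: N⁺ [He]2s²2p², O⁺ [He]2s²2p³.
The numbers (kJ/mol): N 2856, O 3388, Na 4562.
Overall IE_2 order: N < O < Na.

Na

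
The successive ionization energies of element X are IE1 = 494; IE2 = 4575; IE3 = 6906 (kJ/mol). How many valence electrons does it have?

1

Look for the largest jump between consecutive ionization energies: IE2/IE1 ≈ 9.3, far larger than any earlier ratio.
That jump marks the point where a core electron is being removed. So the atom has 1 valence electron.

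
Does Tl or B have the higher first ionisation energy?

B

B is in period 2, group 13; Tl is in period 6, group 13.
IE₁ increases left→right with effective nuclear charge and decreases top→bottom as the valence shell moves farther out.
All are in group 13, so first ionization energy increases up the group.
So B has the higher first ionisation energy (B > Tl).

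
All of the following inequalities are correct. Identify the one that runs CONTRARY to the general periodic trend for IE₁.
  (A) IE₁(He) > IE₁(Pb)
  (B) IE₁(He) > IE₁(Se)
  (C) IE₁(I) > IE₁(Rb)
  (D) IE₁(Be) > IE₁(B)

The general trend: IE₁ increases across a period and decreases down a group.
(A) He (period 1, group 18) vs Pb (period 6, group 14): the stated order agrees with the simple trend.
(B) He (period 1, group 18) vs Se (period 4, group 16): the stated order agrees with the simple trend.
(C) I (period 5, group 17) vs Rb (period 5, group 1): the stated order agrees with the simple trend.
(D) Be (period 2, group 2) vs B (period 2, group 13): the stated order contradicts the simple trend.
The exception is (D): removing B's lone 2p electron is easier than breaking Be's filled 2s².

(D)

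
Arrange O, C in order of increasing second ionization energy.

C < O

The second ionization energy removes an electron from the +1 ion. For each element: O⁺ still has 5 valence electrons; C⁺ still has 3 valence electrons.
All are still removing valence electrons, so compare the +1 ions as you would atoms: IE_2 generally rises across a period (higher Z_eff) and falls down a group (larger shell), subject to the usual subshell exceptions.
Valence configurations: O⁺ [He]2s²2p³, C⁺ [He]2s²2p¹.
Tabulated IE_2 (kJ/mol): O 3388, C 2353.
Hence IE_2: C < O.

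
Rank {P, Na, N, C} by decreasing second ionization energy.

Na, N, C, P

After 1 electron has been removed, what remains? P⁺ still has 4 valence electrons; Na⁺ is the bare [Ne] core; N⁺ still has 4 valence electrons; C⁺ still has 3 valence electrons.
Core electrons are held far more tightly than valence electrons, so Na tops the IE_2 order.
Valence configurations: P⁺ [Ne]3s²3p², N⁺ [He]2s²2p², C⁺ [He]2s²2p¹.
The numbers (kJ/mol): P 1907, Na 4562, N 2856, C 2353.
Overall IE_2 order: P < C < N < Na.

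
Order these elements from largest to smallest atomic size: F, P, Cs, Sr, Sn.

Cs > Sr > Sn > P > F

F is in period 2, group 17; P is in period 3, group 15; Sr is in period 5, group 2; Sn is in period 5, group 14; Cs is in period 6, group 1.
Atomic radius shrinks across a period as nuclear charge pulls the same shell inward, and grows down a group as new shells are added.
Neither a single period nor a single group — weigh both effects.
P > F: relative to F, both the across-period and down-group shifts push P's atomic radius up.
Sn > P: relative to P, both the across-period and down-group shifts push Sn's atomic radius up.
Sr > Sn: both are in period 5; the period trend gives Sr the larger value.
Cs > Sr: both effects reinforce here, so Cs is clearly the larger of the two.
Tabulated atomic radius (pm): F 64, P 111, Sr 185, Sn 140, Cs 232.
So from largest to smallest: Cs > Sr > Sn > P > F.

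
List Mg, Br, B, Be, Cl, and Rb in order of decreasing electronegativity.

Cl, Br, B, Be, Mg, Rb

EN rises left→right (higher Z_eff, smaller atoms) and falls top→bottom (larger, more shielded atoms).
Neither a single period nor a single group — weigh both effects.
Mg > Rb: relative to Rb, both the across-period and down-group shifts push Mg's electronegativity up.
Be > Mg: they share group 2; the group trend gives Be the larger value.
B > Be: both are in period 2; the period trend gives B the larger value.
Br > B: the two effects oppose for this pair; the across-period effect wins (2.96 vs 2.04).
Cl > Br: Cl sits above Br in group 17, so the down-group effect alone puts Cl higher.
Approximate values (Pauling): Be 1.57, B 2.04, Mg 1.31, Cl 3.16, Br 2.96, Rb 0.82.
So from highest to lowest: Cl > Br > B > Be > Mg > Rb.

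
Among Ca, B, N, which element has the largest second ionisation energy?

IE_2 is the cost of taking one more electron from the +1 cation: Ca⁺ still has 1 valence electron; B⁺ still has 2 valence electrons; N⁺ still has 4 valence electrons.
All are still removing valence electrons, so compare the +1 ions as you would atoms: IE_2 generally rises across a period (higher Z_eff) and falls down a group (larger shell), subject to the usual subshell exceptions.
Valence configurations: Ca⁺ [Ar]4s¹, B⁺ [He]2s², N⁺ [He]2s²2p².
Approximate IE_2 values (kJ/mol): Ca 1145, B 2427, N 2856.
Putting it together, IE_2: Ca < B < N.

N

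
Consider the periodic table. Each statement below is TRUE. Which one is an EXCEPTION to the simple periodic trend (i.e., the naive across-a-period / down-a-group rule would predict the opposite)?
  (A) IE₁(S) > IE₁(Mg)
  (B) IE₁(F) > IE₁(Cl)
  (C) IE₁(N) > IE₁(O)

The general trend: IE₁ increases across a period and decreases down a group.
(A) S (period 3, group 16) vs Mg (period 3, group 2): the stated order agrees with the simple trend.
(B) F (period 2, group 17) vs Cl (period 3, group 17): the stated order agrees with the simple trend.
(C) N (period 2, group 15) vs O (period 2, group 16): the stated order contradicts the simple trend.
The exception is (C): pairing an electron in O's 2p⁴ costs repulsion energy, so O ionizes more easily than half-filled N (2p³).

(C)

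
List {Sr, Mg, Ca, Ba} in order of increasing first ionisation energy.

Ba < Sr < Ca < Mg

Mg is in period 3, group 2; Ca is in period 4, group 2; Sr is in period 5, group 2; Ba is in period 6, group 2.
Removing the outermost electron gets harder across a period and easier down a group.
All are in group 2, so first ionization energy increases up the group.
So from lowest to highest: Ba < Sr < Ca < Mg.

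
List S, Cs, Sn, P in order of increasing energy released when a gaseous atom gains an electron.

Cs < P < Sn < S

P is in period 3, group 15; S is in period 3, group 16; Sn is in period 5, group 14; Cs is in period 6, group 1.
Electron affinity generally becomes more exothermic across a period toward the halogens and less exothermic down a group.
Here both period and group differ, so the two effects have to be weighed against each other.
P > Cs: both effects reinforce here, so P is clearly the higher of the two.
Sn > P: this pair runs against the simple trend — see the exception note.
S > Sn: relative to Sn, both the across-period and down-group shifts push S's electron affinity up.
Note the exception: Sn has a higher electron affinity than P, contrary to the simple trend — adding an electron to P's half-filled np³ subshell costs electron-pairing energy.
Approximate values (kJ/mol): P 72, S 200, Sn 107, Cs 46.
So from lowest to highest: Cs < P < Sn < S.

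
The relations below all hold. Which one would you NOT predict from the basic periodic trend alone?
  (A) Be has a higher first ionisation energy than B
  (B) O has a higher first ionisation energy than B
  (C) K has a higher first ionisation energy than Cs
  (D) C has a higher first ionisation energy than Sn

(A)

The general trend: first ionisation energy increases across a period and decreases down a group.
(A) Be (period 2, group 2) vs B (period 2, group 13): the stated order contradicts the simple trend.
(B) O (period 2, group 16) vs B (period 2, group 13): the stated order agrees with the simple trend.
(C) K (period 4, group 1) vs Cs (period 6, group 1): the stated order agrees with the simple trend.
(D) C (period 2, group 14) vs Sn (period 5, group 14): the stated order agrees with the simple trend.
The exception is (A): removing B's lone 2p electron is easier than breaking Be's filled 2s².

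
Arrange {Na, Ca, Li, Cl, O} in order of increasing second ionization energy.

IE_2 is the cost of taking one more electron from the +1 cation: Na⁺ is the bare [Ne] core; Ca⁺ still has 1 valence electron; Li⁺ is the bare [He] core; Cl⁺ still has 6 valence electrons; O⁺ still has 5 valence electrons.
Core electrons are held far more tightly than valence electrons, so Na and Li top the IE_2 order.
Valence configurations: Ca⁺ [Ar]4s¹, Cl⁺ [Ne]3s²3p⁴, O⁺ [He]2s²2p³.
The numbers (kJ/mol): Na 4562, Ca 1145, Li 7298, Cl 2298, O 3388.
Hence IE_2: Ca < Cl < O < Na < Li.

Ca, Cl, O, Na, Li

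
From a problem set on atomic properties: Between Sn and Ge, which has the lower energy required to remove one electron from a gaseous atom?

Sn

Ge is in period 4, group 14; Sn is in period 5, group 14.
Across a period the outer electron is held more tightly (higher IE₁); down a group it sits in a higher shell, more shielded, and comes off more easily.
All are in group 14, so first ionization energy increases up the group.
So Sn has the lower energy required to remove one electron from a gaseous atom (Sn < Ge).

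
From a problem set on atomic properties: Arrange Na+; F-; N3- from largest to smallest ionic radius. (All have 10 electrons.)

All of these have 10 electrons, so size is governed by nuclear charge alone: the more protons, the stronger the pull on the same electron cloud, and the smaller the ion.
Nuclear charges: Na+ (Z=11), F- (Z=9), N3- (Z=7).
Largest to smallest: N3- > F- > Na+.

N3- > F- > Na+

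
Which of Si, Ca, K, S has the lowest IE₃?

Consider each +2 ion: Si²⁺ still has 2 valence electrons; Ca²⁺ is the bare [Ar] core; K²⁺ is already 1 electron into the core; S²⁺ still has 4 valence electrons.
Breaking into a closed-shell core is much more expensive than removing a leftover valence electron — K and Ca have the largest IE_3 here.
Valence configurations: Si²⁺ [Ne]3s², S²⁺ [Ne]3s²3p².
Tabulated IE_3 (kJ/mol): Si 3232, Ca 4912, K 4420, S 3357.
Hence IE_3: Si < S < K < Ca.

Si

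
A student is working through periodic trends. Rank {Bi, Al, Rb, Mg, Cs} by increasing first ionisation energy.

Cs < Rb < Al < Bi < Mg

IE₁ increases left→right with effective nuclear charge and decreases top→bottom as the valence shell moves farther out.
Neither a single period nor a single group — weigh both effects.
Rb > Cs: Rb sits above Cs in group 1, so the down-group effect alone puts Rb higher.
Al > Rb: both effects reinforce here, so Al is clearly the higher of the two.
Bi > Al: period and group pull opposite ways; the across-period shift dominates (703 vs 578 kJ/mol).
Mg > Bi: the two effects oppose for this pair; the down-group effect wins (738 vs 703 kJ/mol).
Note the exception: Mg has a higher first ionization energy than Al, contrary to the simple trend — Al's single 3p electron is easier to remove than one from Mg's filled 3s².
Tabulated first ionization energy (kJ/mol): Mg 738, Al 578, Rb 403, Cs 376, Bi 703.
So from lowest to highest: Cs < Rb < Al < Bi < Mg.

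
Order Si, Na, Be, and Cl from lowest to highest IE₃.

Si < Cl < Na < Be

After 2 electrons have been removed, what remains? Si²⁺ still has 2 valence electrons; Na²⁺ is already 1 electron into the core; Be²⁺ is the bare [He] core; Cl²⁺ still has 5 valence electrons.
Pulling an electron out of a noble-gas core costs far more than removing a remaining valence electron, so Na and Be sit at the high end of IE_3.
Valence configurations: Si²⁺ [Ne]3s², Cl²⁺ [Ne]3s²3p³.
Approximate IE_3 values (kJ/mol): Si 3232, Na 6910, Be 14849, Cl 3822.
Hence IE_3: Si < Cl < Na < Be.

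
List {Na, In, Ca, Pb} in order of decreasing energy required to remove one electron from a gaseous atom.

Pb > Ca > In > Na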